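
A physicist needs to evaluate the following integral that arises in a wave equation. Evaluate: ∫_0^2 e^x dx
Antiderivative: e^x
Evaluate: (e^2 - 1)

Answer: e^2 - 1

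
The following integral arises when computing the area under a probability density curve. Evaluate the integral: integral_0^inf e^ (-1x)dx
integral_0^inf e^(-1x) dx=[-1/1*e^(-1x)]_0^inf
=0 - (-1/1)=1/1

Answer: 1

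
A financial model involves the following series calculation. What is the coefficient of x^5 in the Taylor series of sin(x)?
sin(x) = Σ (-1)^k x^(2k+1)/(2k+1)!
For x^5: (-1)^2/5! = 1/120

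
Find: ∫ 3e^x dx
Since d/dx[e^x]=+ e^x, we get 3e^x + C

Answer: 3e^x + C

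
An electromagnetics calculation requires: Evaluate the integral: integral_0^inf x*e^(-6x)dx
This is a Gamma integral. Substitute u=6x (du=6 dx):
integral_0^inf x * e^(-6x) dx=(1/6^2) integral_0^inf u^1 * e^(-u) du
=Gamma(2)/6^2=1!/6^2=1/36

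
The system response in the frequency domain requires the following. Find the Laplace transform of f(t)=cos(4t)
L{cos(wt)} = s/(s²+w²)
L{cos(4t)} = s/(s²+16)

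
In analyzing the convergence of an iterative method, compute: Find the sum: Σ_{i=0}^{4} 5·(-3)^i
Geometric series: S=a(1 - r^n)/(1 - r)
a=5, r=-3, n=5
S=5(1+243)/4=305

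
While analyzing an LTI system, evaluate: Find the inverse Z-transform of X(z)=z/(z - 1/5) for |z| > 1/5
Standard pair: z/(z-a) <-> a^n*u[n] for causal signals
With a=1/5: x[n]=(1/5)^n*u[n]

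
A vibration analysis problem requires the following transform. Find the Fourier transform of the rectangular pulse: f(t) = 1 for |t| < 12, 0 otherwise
F(omega)=integral from -12 to 12 of e^(-j * omega * t) dt
=2 * sin(12 * omega)/omega=24 * sinc(12 * omega/pi)

Answer: 2 * sin(12 * omega)/omega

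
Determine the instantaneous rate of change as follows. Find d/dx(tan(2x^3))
Chain rule: d/dx[tan(u)]=sec²(u)·u' where u=2x^3
u'=6x^2

Answer: 6x^2·sec²(2x^3)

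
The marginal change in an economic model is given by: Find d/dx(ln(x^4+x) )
Chain rule: d/dx[ln(u)]=u'/u where u=x^4+x
u'=4x^3+1

Answer: (4x^3+1)/(x^4+x)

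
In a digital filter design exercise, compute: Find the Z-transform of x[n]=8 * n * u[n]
Z{n*u[n]}=z/(z-1)^2
By linearity: Z{8*n*u[n]}=8z/(z-1)^2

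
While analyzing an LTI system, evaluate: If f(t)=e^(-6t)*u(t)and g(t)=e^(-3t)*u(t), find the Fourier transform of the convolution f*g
By the convolution theorem: F{f*g}=F(omega)*G(omega)
F(omega)=1/(6 + j*omega), G(omega)=1/(3 + j*omega)
F{f*g}=1/((6 + j*omega)(3 + j*omega))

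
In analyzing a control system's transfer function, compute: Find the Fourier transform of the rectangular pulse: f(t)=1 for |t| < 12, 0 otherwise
F(omega)=integral from -12 to 12 of e^(-j * omega * t) dt
=2 * sin(12 * omega)/omega=24 * sinc(12 * omega/pi)

Answer: 2 * sin(12 * omega)/omega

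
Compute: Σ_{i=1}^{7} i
Using formula: Σ i^1=n(n + 1)/2=7·8/2=28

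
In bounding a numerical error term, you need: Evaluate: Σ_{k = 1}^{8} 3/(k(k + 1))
Partial fractions: 3/(k(k + 1)) = 3/k - 3/(k + 1)
Telescoping sum: 3(1 - 1/9) = 3·8/9

Answer: 8/3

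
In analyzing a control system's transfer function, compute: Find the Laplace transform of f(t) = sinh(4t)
L{sinh(at)} = a/(s²-a²)
L{sinh(4t)} = 4/(s²-16)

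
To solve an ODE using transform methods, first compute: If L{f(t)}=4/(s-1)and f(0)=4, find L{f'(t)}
L{f'(t)}=s·F(s) - f(0)=4s/(s-1) - 4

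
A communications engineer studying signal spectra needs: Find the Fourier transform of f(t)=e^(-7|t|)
Using the standard pair: F{e^(-a|t|)} = 2a/(a^2 + omega^2)
With a = 7: F(omega) = 14/(49 + omega^2)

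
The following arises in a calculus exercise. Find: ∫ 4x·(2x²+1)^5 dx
Let u=2x² + 1, du=4x dx
∫ u^5 du=u^6/6 + C

Answer: (2x² + 1)^6/6 + C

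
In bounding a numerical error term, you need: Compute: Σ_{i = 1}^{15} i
Using formula: Σ i^1=n(n + 1)/2=15·16/2=120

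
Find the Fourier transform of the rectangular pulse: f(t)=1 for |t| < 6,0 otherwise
F(omega)=integral from -6 to 6 of e^(-j*omega*t) dt
=2*sin(6*omega)/omega=12*sinc(6*omega/pi)

Answer: 2*sin(6*omega)/omega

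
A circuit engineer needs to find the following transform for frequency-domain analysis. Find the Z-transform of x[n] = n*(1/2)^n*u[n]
Using the property Z{n*a^n*u[n]}=az/(z-a)^2
With a=1/2: X(z)=(1/2)z/(z - 1/2)^2, |z| > 1/2

Answer: (1/2)z/(z - 1/2)^2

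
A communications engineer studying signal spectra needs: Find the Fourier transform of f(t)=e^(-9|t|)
Using the standard pair: F{e^(-a|t|)} = 2a/(a^2 + omega^2)
With a = 9: F(omega) = 18/(81 + omega^2)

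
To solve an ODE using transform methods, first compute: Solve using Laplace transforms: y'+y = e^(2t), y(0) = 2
Take L: sY - 2+Y=1/(s-2)
Y(s+1)=1/(s-2)+2
Y=1/((s-2)(s+1))+2/(s+1)
Partial fractions: 1/((s-2)(s+1))=(1/3)/(s-2) - (1/3)/(s+1)
So Y=(1/3)/(s-2)+(5/3)/(s+1)
Inverse Laplace transform (L^(-1){1/(s-2)}=e^(2t), L^(-1){1/(s+1)}=e^(-t)):

Answer: y(t)=(1/3)·e^(2t)+(5/3)·e^(-t)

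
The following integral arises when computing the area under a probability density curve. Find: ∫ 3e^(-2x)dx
Since d/dx[e^(-2x)] = -2e^(-2x), we get -3/2 e^(-2x) + C

Answer: (-3/2)e^(-2x) + C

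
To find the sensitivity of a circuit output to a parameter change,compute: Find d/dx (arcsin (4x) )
d/dx[arcsin(u)]=u'/√(1-u²), u=4x, u'=4

Answer: 4/√(1-16x²)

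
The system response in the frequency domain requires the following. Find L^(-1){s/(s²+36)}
L^(-1){s/(s²+w²)}=cos(wt)
Here w=6

Answer: cos(6t)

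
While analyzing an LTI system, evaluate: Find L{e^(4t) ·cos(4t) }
First shifting: L{e^(at)f(t)} = F(s-a)
L{cos(4t)} = s/(s² + 16)
Shift: (s-4)/((s-4)² + 16)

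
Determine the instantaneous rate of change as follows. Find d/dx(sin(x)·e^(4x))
Product rule: (fg)' = f'g+fg'
f = sin(x), f' = cos(x)
g = e^(4x), g' = 4·e^(4x)

Answer: cos(x)·e^(4x)+4·sin(x)·e^(4x)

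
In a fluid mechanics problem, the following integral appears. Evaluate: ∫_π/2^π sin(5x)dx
Antiderivative: -cos(5x)/5
Evaluate at bounds: [-cos(5·π)/5] - [-cos(5·π/2)/5]
=(-(-1)+(0))/5=1/5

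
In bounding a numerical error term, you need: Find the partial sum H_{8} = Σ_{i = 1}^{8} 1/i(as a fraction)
H_8=1+1/2+1/3+...+1/8
=761/280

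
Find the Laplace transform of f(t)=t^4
L{t^n} = n!/s^(n+1)
L{t^4} = 4!/s^5 = 24/s^5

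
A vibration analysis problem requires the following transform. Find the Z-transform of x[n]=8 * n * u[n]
Z{n * u[n]}=z/(z-1)^2
By linearity: Z{8 * n * u[n]}=8z/(z-1)^2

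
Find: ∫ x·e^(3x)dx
Integration by parts: u=x, dv=e^(3x) dx
du=dx, v=e^(3x)/3
=x·e^(3x)/3 - ∫ e^(3x)/3 dx
=x·e^(3x)/3 - e^(3x)/9 + C

Answer: e^(3x)(x/3 - 1/9) + C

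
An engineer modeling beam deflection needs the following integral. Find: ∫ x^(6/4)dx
Power rule: ∫ x^(3/2) dx = x^(5/2)/(5/2)+C

Answer: (2/5)·x^(5/2)+C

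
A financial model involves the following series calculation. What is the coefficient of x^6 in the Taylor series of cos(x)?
cos(x) = Σ (-1)^k x^(2k)/(2k)!
For x^6: (-1)^3/6! = -1/720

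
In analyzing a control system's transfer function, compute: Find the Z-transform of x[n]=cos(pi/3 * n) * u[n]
Z{cos(w0 * n) * u[n]}=z(z - cos(w0))/(z^2-2z * cos(w0)+1)
With w0=pi/3: X(z)=z(z - cos(pi/3))/(z^2-2z * cos(pi/3)+1)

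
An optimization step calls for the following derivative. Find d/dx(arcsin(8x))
d/dx[arcsin(u)] = u'/√(1-u²), u = 8x, u' = 8

Answer: 8/√(1-64x²)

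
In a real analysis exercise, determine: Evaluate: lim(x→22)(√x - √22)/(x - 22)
Multiply by conjugate (√x+√22)/(√x+√22):
= (x - 22)/((x - 22)(√x+√22)) = 1/(√x+√22)
As x → 22: 1/(2√22)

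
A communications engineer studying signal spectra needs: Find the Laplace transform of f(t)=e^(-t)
L{e^(at)} = 1/(s-a)
L{e^(-t)} = 1/(s + 1)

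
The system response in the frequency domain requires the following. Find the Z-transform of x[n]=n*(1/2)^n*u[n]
Using the property Z{n*a^n*u[n]} = az/(z-a)^2
With a = 1/2: X(z) = (1/2)z/(z - 1/2)^2, |z| > 1/2

Answer: (1/2)z/(z - 1/2)^2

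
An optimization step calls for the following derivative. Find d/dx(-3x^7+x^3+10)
Power rule: d/dx(ax^n) = n·a·x^(n-1)
Term by term: -21·x^6+3·x^2

Answer: -21x^6+3x^2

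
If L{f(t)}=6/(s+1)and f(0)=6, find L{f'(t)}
L{f'(t)}=s·F(s) - f(0)=6s/(s + 1) - 6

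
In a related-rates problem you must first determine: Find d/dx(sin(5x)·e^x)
Product rule: (fg)'=f'g + fg'
f=sin(5x), f'=5·cos(5x)
g=e^x, g'=e^x

Answer: 5·cos(5x)·e^x + sin(5x)·e^x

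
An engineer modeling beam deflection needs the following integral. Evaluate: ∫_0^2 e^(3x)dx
Antiderivative: (1/3)e^(3x)
Evaluate: (1/3)(e^6-1)

Answer: (e^6-1)/3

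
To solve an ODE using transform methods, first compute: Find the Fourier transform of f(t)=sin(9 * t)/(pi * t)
sin(W*t)/(pi*t) = (W/pi)*sinc(W*t/pi) is the impulse response of the ideal low-pass filter with cutoff W (here W = 9).
Its Fourier transform is a rectangular function:
F(omega) = 1 for |omega| < 9, 0 otherwise

Answer: rect(omega/18) [i.e., 1 for |omega| < 9, 0 otherwise]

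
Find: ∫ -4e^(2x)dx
Since d/dx[e^(2x)] = 2e^(2x), we get -2 e^(2x)+C

Answer: -2e^(2x)+C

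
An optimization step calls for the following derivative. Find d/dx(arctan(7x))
d/dx[arctan(u)]=u'/(1+u²), u=7x, u'=7

Answer: 7/(1+49x²)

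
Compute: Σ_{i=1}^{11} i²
Using formula: Σ i^2 = n(n + 1)(2n + 1)/6 = 11·12·23/6 = 506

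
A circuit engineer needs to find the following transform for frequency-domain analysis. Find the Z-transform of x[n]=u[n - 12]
Using the time-shift property: Z{u[n-12]}=z^(-12) * z/(z-1)
=z^(-11)/(z-1)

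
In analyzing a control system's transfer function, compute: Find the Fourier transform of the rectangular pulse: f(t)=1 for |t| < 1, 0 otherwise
F(omega) = integral from -1 to 1 of e^(-j * omega * t) dt
= 2 * sin(1 * omega)/omega = 2 * sinc(1 * omega/pi)

Answer: 2 * sin(1 * omega)/omega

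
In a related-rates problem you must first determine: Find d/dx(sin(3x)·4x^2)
Product rule: (fg)'=f'g+fg'
f=sin(3x), f'=3·cos(3x)
g=4x^2, g'=8x

Answer: 12·cos(3x)·x^2+8·sin(3x)·x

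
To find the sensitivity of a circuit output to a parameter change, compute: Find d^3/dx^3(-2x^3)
Apply power rule 3 times:
d^1: -6x^2
d^2: -12x
d^3: -12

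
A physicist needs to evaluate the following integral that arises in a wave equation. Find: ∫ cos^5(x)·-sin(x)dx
Let u = cos(x), du = -sin(x) dx
∫ u^5 du = u^6/6+C

Answer: cos^6(x)/6+C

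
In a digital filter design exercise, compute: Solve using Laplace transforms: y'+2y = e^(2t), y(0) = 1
Take L: sY - 1+2Y=1/(s-2)
Y(s+2)=1/(s-2)+1
Y=1/((s-2)(s+2))+1/(s+2)
Partial fractions: 1/((s-2)(s+2))=(1/4)/(s-2) - (1/4)/(s+2)
So Y=(1/4)/(s-2)+(3/4)/(s+2)
Inverse Laplace transform (L^(-1){1/(s-2)}=e^(2t), L^(-1){1/(s+2)}=e^(-2t)):

Answer: y(t)=(1/4)·e^(2t)+(3/4)·e^(-2t)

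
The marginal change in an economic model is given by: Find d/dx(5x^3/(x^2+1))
Quotient rule: (f/g)'=(f'g - fg')/g²
f=5x^3, f'=15x^2
g=x^2 + 1, g'=2x

Answer: (15x^2·(x^2 + 1) - 10x^4)/(x^2 + 1)²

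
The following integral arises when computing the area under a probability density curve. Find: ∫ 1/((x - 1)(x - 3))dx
Partial fractions: 1/((x-1)(x-3)) = A/(x-1)+B/(x-3)
A = -1/2, B = 1/2
∫ [-1/2· 1/(x-1)+1/2· 1/(x-3)] dx
= (1/2)[ln|x-3| - ln|x-1|]+C

Answer: (1/2)·ln|(x-3)/(x-1)|+C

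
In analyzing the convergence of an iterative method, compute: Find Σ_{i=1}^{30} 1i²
= 1·n(n + 1)(2n + 1)/6 = 1·30·31·61/6 = 9455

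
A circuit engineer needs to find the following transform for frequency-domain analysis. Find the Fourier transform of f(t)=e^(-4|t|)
Using the standard pair: F{e^(-a|t|)}=2a/(a^2 + omega^2)
With a=4: F(omega)=8/(16 + omega^2)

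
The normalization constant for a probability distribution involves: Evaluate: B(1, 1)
B(x,y)=Γ(x)Γ(y)/Γ(x + y)=(x-1)!(y-1)!/(x + y-1)!
B(1,1)=0!·0!/1!=1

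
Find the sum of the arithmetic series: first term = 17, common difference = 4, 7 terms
Last term: a_n=17 + (7 - 1)·4=41
Sum=n(a_1 + a_n)/2=7(17 + 41)/2=203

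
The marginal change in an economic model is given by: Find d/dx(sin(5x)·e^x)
Product rule: (fg)' = f'g + fg'
f = sin(5x), f' = 5·cos(5x)
g = e^x, g' = e^x

Answer: 5·cos(5x)·e^x + sin(5x)·e^x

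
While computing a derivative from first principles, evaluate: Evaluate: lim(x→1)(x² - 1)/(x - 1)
Factor: (x² - 1)=(x-1)(x + 1)
Cancel (x-1): lim(x→1) (x + 1)=2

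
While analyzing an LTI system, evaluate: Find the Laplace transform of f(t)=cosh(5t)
L{cosh(at)}=s/(s²-a²)
L{cosh(5t)}=s/(s²-25)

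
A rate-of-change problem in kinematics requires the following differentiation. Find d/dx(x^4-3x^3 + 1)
Power rule: d/dx(ax^n) = n·a·x^(n-1)
Term by term: 4·x^3-9·x^2

Answer: 4x^3-9x^2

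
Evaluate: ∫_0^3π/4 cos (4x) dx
Antiderivative: sin(4x)/4
Evaluate at bounds: [sin(4·3π/4)/4] - [sin(4·0)/4]
= ((0) - (0))/4 = 0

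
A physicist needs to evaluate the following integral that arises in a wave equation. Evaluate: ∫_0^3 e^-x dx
Antiderivative: -e^-x
Evaluate: -(e^-3-1)

Answer: (e^-3-1)/(-1)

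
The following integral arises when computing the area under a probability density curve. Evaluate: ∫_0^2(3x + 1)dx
Step 1: Find antiderivative F(x) = (3/2)x^2+x
Step 2: F(2) - F(0) = 8 - (0) = 8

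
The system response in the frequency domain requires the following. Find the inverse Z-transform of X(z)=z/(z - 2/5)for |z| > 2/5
Standard pair: z/(z-a) <-> a^n * u[n] for causal signals
With a = 2/5: x[n] = (2/5)^n * u[n]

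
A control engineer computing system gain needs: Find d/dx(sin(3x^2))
Chain rule: d/dx[sin(u)]=cos(u)·u' where u=3x^2
u'=6x

Answer: 6x·cos(3x^2)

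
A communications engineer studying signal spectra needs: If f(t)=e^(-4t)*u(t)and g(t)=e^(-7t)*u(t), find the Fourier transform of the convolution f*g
By the convolution theorem: F{f * g} = F(omega) * G(omega)
F(omega) = 1/(4 + j * omega), G(omega) = 1/(7 + j * omega)
F{f * g} = 1/((4 + j * omega)(7 + j * omega))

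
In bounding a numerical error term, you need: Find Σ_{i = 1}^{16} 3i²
= 3·n(n + 1)(2n + 1)/6 = 3·16·17·33/6 = 4488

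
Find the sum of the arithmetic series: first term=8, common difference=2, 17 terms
Last term: a_n = 8+(17-1)·2 = 40
Sum = n(a_1+a_n)/2 = 17(8+40)/2 = 408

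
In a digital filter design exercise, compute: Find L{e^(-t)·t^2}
First shifting: L{e^(at)f(t)} = F(s-a)
L{t^2} = 2/s^3
Shift s → s+1: 2/(s+1)^3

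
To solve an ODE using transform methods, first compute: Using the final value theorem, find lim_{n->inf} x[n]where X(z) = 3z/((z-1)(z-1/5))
Final value theorem: lim x[n]=lim_{z->1} (z-1) * X(z)
(z-1) * X(z)=3z/(z-1/5)
As z->1: 3/(1 - 1/5)=3/(4/5)=15/4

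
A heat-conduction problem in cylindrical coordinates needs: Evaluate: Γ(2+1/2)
Γ(n + 1/2) = (2n)!√π/(4^n·n!)
= 24√π/(16·2) = (3/4)·√π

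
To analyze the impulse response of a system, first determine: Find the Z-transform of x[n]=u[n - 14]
Using the time-shift property: Z{u[n-14]} = z^(-14) * z/(z-1)
= z^(-13)/(z-1)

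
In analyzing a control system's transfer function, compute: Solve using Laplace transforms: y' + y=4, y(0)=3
Take L of both sides: sY(s)-3+Y(s)=4/s
Y(s)(s+1)=4/s+3
Y(s)=4/(s(s+1))+3/(s+1)
Partial fractions: 4/(s(s+1))=4/s - 4/(s+1)
So Y(s)=4/s - 1/(s+1)
Inverse transform (L^(-1){1/s}=1, L^(-1){1/(s+1)}=e^(-t)):

Answer: y(t)=4 - e^(-t)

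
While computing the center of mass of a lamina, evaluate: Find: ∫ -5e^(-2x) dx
Since d/dx[e^(-2x)] = -2e^(-2x), we get 5/2 e^(-2x)+C

Answer: (5/2)e^(-2x)+C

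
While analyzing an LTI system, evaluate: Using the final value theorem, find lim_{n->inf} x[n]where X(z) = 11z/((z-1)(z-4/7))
Final value theorem: lim x[n]=lim_{z->1} (z-1) * X(z)
(z-1) * X(z)=11z/(z-4/7)
As z->1: 11/(1-4/7)=11/(3/7)=77/3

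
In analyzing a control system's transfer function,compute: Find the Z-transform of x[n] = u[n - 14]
Using the time-shift property: Z{u[n-14]} = z^(-14) * z/(z-1)
= z^(-13)/(z-1)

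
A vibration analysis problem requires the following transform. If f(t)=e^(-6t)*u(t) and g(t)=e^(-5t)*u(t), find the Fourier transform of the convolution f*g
By the convolution theorem: F{f * g}=F(omega) * G(omega)
F(omega)=1/(6+j * omega), G(omega)=1/(5+j * omega)
F{f * g}=1/((6+j * omega)(5+j * omega))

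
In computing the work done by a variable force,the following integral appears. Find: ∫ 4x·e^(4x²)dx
Let u = 4x², du = 8x dx
∫ (1/2)e^u du = e^u/2+C

Answer: e^(4x²)/2+C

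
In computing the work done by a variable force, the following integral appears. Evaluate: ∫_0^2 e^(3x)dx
Antiderivative: (1/3)e^(3x)
Evaluate: (1/3)(e^6-1)

Answer: (e^6-1)/3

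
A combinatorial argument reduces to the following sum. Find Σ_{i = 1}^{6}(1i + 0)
= 1·Σ i+0·6 = 1·21+0 = 21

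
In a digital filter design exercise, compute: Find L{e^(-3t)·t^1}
First shifting: L{e^(at)f(t)}=F(s-a)
L{t^1}=1/s^2
Shift s → s + 3: 1/(s + 3)^2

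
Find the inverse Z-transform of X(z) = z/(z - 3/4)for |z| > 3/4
Standard pair: z/(z-a) <-> a^n*u[n] for causal signals
With a = 3/4: x[n] = (3/4)^n*u[n]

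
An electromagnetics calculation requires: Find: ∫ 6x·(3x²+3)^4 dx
Let u = 3x² + 3, du = 6x dx
∫ u^4 du = u^5/5 + C

Answer: (3x² + 3)^5/5 + C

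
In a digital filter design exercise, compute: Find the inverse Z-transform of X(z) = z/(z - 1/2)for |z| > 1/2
Standard pair: z/(z-a) <-> a^n*u[n] for causal signals
With a=1/2: x[n]=(1/2)^n*u[n]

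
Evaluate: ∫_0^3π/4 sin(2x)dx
Antiderivative: -cos(2x)/2
Evaluate at bounds: [-cos(2·3π/4)/2] - [-cos(2·0)/2]
=(-(0)+(1))/2=1/2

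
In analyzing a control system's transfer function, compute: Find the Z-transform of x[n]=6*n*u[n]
Z{n*u[n]} = z/(z-1)^2
By linearity: Z{6*n*u[n]} = 6z/(z-1)^2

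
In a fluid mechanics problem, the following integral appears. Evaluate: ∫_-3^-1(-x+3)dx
Step 1: Find antiderivative F(x) = (-1/2)x^2 + 3x
Step 2: F(-1) - F(-3) = -7/2 - (-27/2) = 10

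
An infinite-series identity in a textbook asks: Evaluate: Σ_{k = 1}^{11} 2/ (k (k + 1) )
Partial fractions: 2/(k(k+1))=2/k - 2/(k+1)
Telescoping sum: 2(1-1/12)=2·11/12

Answer: 11/6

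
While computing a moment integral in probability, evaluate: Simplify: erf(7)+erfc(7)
By definition erfc(x)=1 - erf(x)
erf(7)+erfc(7)=erf(7)+1 - erf(7)=1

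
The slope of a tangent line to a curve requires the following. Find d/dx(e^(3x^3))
Chain rule: d/dx[e^u]=e^u · u' where u=3x^3
u'=9x^2

Answer: 9x^2·e^(3x^3)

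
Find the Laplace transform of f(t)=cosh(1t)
L{cosh(at)} = s/(s²-a²)
L{cosh(1t)} = s/(s²-1)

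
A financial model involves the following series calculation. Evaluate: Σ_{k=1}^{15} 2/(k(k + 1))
Partial fractions: 2/(k(k + 1)) = 2/k - 2/(k + 1)
Telescoping sum: 2(1 - 1/16) = 2·15/16

Answer: 15/8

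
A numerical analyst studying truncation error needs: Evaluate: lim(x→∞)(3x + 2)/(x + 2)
Divide numerator and denominator by x:
lim (3 + 2/x)/(1 + 2/x) = 3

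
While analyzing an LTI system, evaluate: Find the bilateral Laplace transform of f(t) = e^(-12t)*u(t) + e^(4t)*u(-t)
For e^(-12t)*u(t): L = 1/(s + 12), Re(s) > -12
For e^(4t)*u(-t): L = -1/(s-4), Re(s) < 4
Combined: F(s) = 1/(s + 12) - 1/(s-4), -12 < Re(s) < 4

Answer: 1/(s + 12) - 1/(s-4), ROC: -12 < Re(s) < 4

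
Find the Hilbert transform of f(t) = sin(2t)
The Hilbert transform shifts each frequency component by -pi/2.
H{sin(wt)} = -cos(wt)
With w = 2: H{sin(2t)} = -cos(2t)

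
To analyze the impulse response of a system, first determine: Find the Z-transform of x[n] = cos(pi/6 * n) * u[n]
Z{cos(w0 * n) * u[n]} = z(z - cos(w0))/(z^2-2z * cos(w0)+1)
With w0 = pi/6: X(z) = z(z - cos(pi/6))/(z^2-2z * cos(pi/6)+1)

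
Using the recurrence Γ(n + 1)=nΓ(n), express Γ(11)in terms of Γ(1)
Γ(11)=10Γ(10)=10·9Γ(9)=...=10!·Γ(1)=3628800·Γ(1)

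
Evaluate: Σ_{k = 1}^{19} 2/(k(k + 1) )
Partial fractions: 2/(k(k + 1)) = 2/k - 2/(k + 1)
Telescoping sum: 2(1 - 1/20) = 2·19/20

Answer: 19/10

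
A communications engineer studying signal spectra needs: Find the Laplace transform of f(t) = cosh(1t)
L{cosh(at)}=s/(s²-a²)
L{cosh(1t)}=s/(s²-1)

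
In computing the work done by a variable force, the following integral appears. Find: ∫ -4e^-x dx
Since d/dx[e^-x]=- e^-x, we get 4e^-x + C

Answer: 4e^-x + C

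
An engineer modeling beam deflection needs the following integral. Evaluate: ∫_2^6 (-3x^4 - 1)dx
Step 1: Find antiderivative F(x) = (-3/5)x^5 - x
Step 2: F(6) - F(2) = -23358/5 - (-106/5) = -23252/5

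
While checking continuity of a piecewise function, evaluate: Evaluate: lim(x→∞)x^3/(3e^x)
Apply L'Hôpital 3 times (∞/∞ each time):
Eventually get 3!/(3e^x) → 0

Answer: 0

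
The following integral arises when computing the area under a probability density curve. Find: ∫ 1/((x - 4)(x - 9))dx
Partial fractions: 1/((x-4)(x-9)) = A/(x-4) + B/(x-9)
A = -1/5, B = 1/5
∫ [-1/5· 1/(x-4) + 1/5· 1/(x-9)] dx
= (1/5)[ln|x-9| - ln|x-4|] + C

Answer: (1/5)·ln|(x-9)/(x-4)| + C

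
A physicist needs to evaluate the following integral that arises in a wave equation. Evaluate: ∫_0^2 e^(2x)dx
Antiderivative: (1/2)e^(2x)
Evaluate: (1/2)(e^4-1)

Answer: (e^4-1)/2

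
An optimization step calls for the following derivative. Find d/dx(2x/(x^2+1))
Quotient rule: (f/g)' = (f'g - fg')/g²
f = 2x, f' = 2
g = x^2 + 1, g' = 2x

Answer: (2·(x^2 + 1) - 4x^2)/(x^2 + 1)²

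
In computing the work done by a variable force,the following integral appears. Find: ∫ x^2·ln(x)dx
By parts: u = ln(x), dv = x^2 dx
du = 1/x dx, v = x^3/3
= x^3·ln(x)/3 - ∫ x^2/3 dx
= x^3·ln(x)/3 - x^3/9+C

Answer: x^3(ln(x)/3-1/9)+C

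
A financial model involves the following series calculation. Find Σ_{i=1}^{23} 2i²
= 2·n(n + 1)(2n + 1)/6 = 2·23·24·47/6 = 8648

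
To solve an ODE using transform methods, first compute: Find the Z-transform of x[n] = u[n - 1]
Using the time-shift property: Z{u[n-1]}=z^(-1) * z/(z-1)
=z^(0)/(z-1)

Answer: 1/(z-1)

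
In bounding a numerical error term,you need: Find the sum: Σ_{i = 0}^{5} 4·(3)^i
Geometric series: S=a(1 - r^n)/(1 - r)
a=4, r=3, n=6
S=4(1-729)/-2=1456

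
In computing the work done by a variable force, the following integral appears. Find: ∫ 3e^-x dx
Since d/dx[e^-x]=- e^-x, we get -3e^-x + C

Answer: -3e^-x + C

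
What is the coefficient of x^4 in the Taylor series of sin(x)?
sin(x) has only odd powers. Coefficient of x^4 = 0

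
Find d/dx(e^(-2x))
Chain rule: d/dx[e^u]=e^u · u' where u=-2x
u'=-2

Answer: -2·e^(-2x)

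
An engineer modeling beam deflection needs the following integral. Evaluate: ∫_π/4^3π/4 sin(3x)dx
Antiderivative: -cos(3x)/3
Evaluate at bounds: [-cos(3·3π/4)/3] - [-cos(3·π/4)/3]
= (-(√2/2) + (-√2/2))/3 = -√2/3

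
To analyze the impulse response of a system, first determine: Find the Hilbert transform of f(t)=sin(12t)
The Hilbert transform shifts each frequency component by -pi/2.
H{sin(wt)} = -cos(wt)
With w = 12: H{sin(12t)} = -cos(12t)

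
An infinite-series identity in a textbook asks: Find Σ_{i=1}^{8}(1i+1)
=1·Σ i + 1·8=1·36 + 8=44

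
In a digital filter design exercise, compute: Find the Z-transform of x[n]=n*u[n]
Standard pair: Z{n*u[n]} = z/(z-1)^2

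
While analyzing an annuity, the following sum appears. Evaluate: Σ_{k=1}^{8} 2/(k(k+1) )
Partial fractions: 2/(k(k+1))=2/k - 2/(k+1)
Telescoping sum: 2(1-1/9)=2·8/9

Answer: 16/9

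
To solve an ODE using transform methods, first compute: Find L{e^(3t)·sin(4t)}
First shifting: L{e^(at)f(t)} = F(s-a)
L{sin(4t)} = 4/(s² + 16)
Shift: 4/((s-3)² + 16)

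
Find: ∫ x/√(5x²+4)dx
Let u=5x²+4, du=10x dx
∫ (1/10)·u^(-1/2) du=√u/5+C

Answer: √(5x²+4)/5+C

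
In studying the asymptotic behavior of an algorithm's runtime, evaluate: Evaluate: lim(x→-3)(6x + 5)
Polynomial is continuous, so substitute x = -3:
6·(-3) + 5 = -13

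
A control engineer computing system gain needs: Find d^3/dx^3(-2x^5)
Apply power rule 3 times:
d^1: -10x^4
d^2: -40x^3
d^3: -120x^2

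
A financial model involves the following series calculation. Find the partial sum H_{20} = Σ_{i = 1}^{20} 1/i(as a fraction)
H_20=1+1/2+1/3+...+1/20
=55835135/15519504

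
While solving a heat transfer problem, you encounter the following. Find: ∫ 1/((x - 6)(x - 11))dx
Partial fractions: 1/((x-6)(x-11)) = A/(x-6) + B/(x-11)
A = -1/5, B = 1/5
∫ [-1/5· 1/(x-6) + 1/5· 1/(x-11)] dx
= (1/5)[ln|x-11| - ln|x-6|] + C

Answer: (1/5)·ln|(x-11)/(x-6)| + C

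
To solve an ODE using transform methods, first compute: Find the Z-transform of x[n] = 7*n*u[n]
Z{n * u[n]} = z/(z-1)^2
By linearity: Z{7 * n * u[n]} = 7z/(z-1)^2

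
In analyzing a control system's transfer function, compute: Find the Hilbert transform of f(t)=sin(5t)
The Hilbert transform shifts each frequency component by -pi/2.
H{sin(wt)}=-cos(wt)
With w=5: H{sin(5t)}=-cos(5t)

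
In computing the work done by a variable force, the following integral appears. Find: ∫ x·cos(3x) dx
By parts: u=x, dv=cos(3x) dx
du=dx, v=sin(3x)/3
=x·sin(3x)/3+cos(3x)/3²+C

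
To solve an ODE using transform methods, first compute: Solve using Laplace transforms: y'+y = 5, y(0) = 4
Take L of both sides: sY(s) - 4 + Y(s)=5/s
Y(s)(s + 1)=5/s + 4
Y(s)=5/(s(s + 1)) + 4/(s + 1)
Partial fractions: 5/(s(s + 1))=5/s - 5/(s + 1)
So Y(s)=5/s - 1/(s + 1)
Inverse transform (L^(-1){1/s}=1, L^(-1){1/(s + 1)}=e^(-t)):

Answer: y(t)=5 - e^(-t)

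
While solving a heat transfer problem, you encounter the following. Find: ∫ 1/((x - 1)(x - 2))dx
Partial fractions: 1/((x-1)(x-2))=A/(x-1)+B/(x-2)
A=-1, B=1
∫ [-1· 1/(x-1)+1· 1/(x-2)] dx
=(1)[ln|x-2| - ln|x-1|]+C

Answer: ln|(x-2)/(x-1)|+C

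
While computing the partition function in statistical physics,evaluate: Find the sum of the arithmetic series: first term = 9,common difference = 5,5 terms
Last term: a_n = 9 + (5 - 1)·5 = 29
Sum = n(a_1 + a_n)/2 = 5(9 + 29)/2 = 95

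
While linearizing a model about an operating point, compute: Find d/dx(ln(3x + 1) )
Chain rule: d/dx[ln(u)]=u'/u where u=3x + 1
u'=3

Answer: (3)/(3x + 1)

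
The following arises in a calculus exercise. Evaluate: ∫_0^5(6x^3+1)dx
Step 1: Find antiderivative F(x) = (3/2)x^4 + x
Step 2: F(5) - F(0) = 1885/2 - (0) = 1885/2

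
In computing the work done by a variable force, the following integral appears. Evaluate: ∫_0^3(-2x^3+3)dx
Step 1: Find antiderivative F(x) = (-1/2)x^4+3x
Step 2: F(3) - F(0) = -63/2 - (0) = -63/2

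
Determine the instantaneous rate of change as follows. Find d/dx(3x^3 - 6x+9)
Power rule: d/dx(ax^n) = n·a·x^(n-1)
Term by term: 9·x^2-6

Answer: 9x^2-6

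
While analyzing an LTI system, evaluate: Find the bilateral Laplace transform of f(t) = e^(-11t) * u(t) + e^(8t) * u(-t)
For e^(-11t) * u(t): L = 1/(s+11), Re(s) > -11
For e^(8t) * u(-t): L = -1/(s-8), Re(s) < 8
Combined: F(s) = 1/(s+11)-1/(s-8), -11 < Re(s) < 8

Answer: 1/(s+11)-1/(s-8), ROC: -11 < Re(s) < 8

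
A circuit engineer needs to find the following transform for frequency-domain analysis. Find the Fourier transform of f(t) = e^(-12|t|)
Using the standard pair: F{e^(-a|t|)} = 2a/(a^2 + omega^2)
With a = 12: F(omega) = 24/(144 + omega^2)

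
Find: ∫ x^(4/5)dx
Power rule: ∫ x^(4/5) dx=x^(9/5)/(9/5)+C

Answer: (5/9)·x^(9/5)+C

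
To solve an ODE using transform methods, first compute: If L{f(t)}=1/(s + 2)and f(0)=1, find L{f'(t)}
L{f'(t)} = s·F(s) - f(0) = s/(s+2)-1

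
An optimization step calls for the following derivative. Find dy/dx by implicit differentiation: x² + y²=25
Differentiate both sides: 2x + 2y·(dy/dx)=0
Solve: dy/dx=-2x/(2y)=-x/y

Answer: dy/dx=-x/y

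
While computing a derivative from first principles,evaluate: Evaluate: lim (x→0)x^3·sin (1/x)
Squeeze theorem: -|x^3| ≤ x^3·sin(1/x) ≤ |x^3|
Since x^3 → 0 as x → 0, by squeeze theorem the limit is 0

Answer: 0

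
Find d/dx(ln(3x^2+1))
Chain rule: d/dx[ln(u)] = u'/u where u = 3x^2+1
u' = 6x

Answer: (6x)/(3x^2+1)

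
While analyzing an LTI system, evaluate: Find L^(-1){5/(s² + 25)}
L^(-1){w/(s² + w²)}=sin(wt)
Here w=5

Answer: sin(5t)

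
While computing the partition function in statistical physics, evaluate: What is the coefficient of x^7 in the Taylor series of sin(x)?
sin(x) = Σ (-1)^k x^(2k + 1)/(2k + 1)!
For x^7: (-1)^3/7! = -1/5040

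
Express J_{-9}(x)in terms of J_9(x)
For integer n: J_{-n}(x) = (-1)^n J_n(x)
With n = 9: J_{-9}(x) = (-1)^9 J_9(x) = -J_9(x)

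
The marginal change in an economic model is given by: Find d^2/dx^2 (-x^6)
Apply power rule 2 times:
d^1: -6x^5
d^2: -30x^4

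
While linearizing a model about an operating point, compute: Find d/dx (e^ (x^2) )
Chain rule: d/dx[e^u] = e^u · u' where u = x^2
u' = 2x

Answer: 2x·e^(x^2)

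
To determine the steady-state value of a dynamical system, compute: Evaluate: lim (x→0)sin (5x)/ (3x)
L'Hôpital (0/0): lim 5cos(5x)/3=5/3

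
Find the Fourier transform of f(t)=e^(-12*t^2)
The Fourier transform of a Gaussian e^(-a * t^2) is sqrt(pi/a) * e^(-omega^2/(4a)).
With a = 12: F(omega) = sqrt(pi/12) * e^(-omega^2/48)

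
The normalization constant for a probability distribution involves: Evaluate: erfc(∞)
erfc(x) = 1 - erf(x); erfc(∞) = 1 - erf(∞) = 1 - 1 = 0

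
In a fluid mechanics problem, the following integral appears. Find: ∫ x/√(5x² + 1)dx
Let u = 5x² + 1, du = 10x dx
∫ (1/10)·u^(-1/2) du = √u/5 + C

Answer: √(5x² + 1)/5 + C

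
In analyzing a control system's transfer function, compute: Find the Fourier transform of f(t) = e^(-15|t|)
Using the standard pair: F{e^(-a|t|)} = 2a/(a^2+omega^2)
With a = 15: F(omega) = 30/(225+omega^2)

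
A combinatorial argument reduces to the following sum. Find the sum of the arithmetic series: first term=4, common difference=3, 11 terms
Last term: a_n = 4+(11-1)·3 = 34
Sum = n(a_1+a_n)/2 = 11(4+34)/2 = 209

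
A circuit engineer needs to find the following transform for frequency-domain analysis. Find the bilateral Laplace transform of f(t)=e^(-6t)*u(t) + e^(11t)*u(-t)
For e^(-6t) * u(t): L = 1/(s+6), Re(s) > -6
For e^(11t) * u(-t): L = -1/(s-11), Re(s) < 11
Combined: F(s) = 1/(s+6)-1/(s-11), -6 < Re(s) < 11

Answer: 1/(s+6)-1/(s-11), ROC: -6 < Re(s) < 11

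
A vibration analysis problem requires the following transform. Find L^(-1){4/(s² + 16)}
L^(-1){w/(s²+w²)} = sin(wt)
Here w = 4

Answer: sin(4t)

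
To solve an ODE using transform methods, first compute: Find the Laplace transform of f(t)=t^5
L{t^n}=n!/s^(n+1)
L{t^5}=5!/s^6=120/s^6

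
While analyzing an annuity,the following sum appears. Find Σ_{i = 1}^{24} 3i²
= 3·n(n+1)(2n+1)/6 = 3·24·25·49/6 = 14700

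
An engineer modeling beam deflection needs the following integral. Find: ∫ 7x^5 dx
Using power rule: ∫ 7x^5 dx = 7/6 x^6+C = (7/6)x^6+C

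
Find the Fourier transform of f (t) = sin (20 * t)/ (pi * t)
sin(W*t)/(pi*t)=(W/pi)*sinc(W*t/pi) is the impulse response of the ideal low-pass filter with cutoff W (here W=20).
Its Fourier transform is a rectangular function:
F(omega)=1 for |omega| < 20, 0 otherwise

Answer: rect(omega/40) [i.e., 1 for |omega| < 20, 0 otherwise]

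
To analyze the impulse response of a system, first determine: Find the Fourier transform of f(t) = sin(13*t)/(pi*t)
sin(W * t)/(pi * t) = (W/pi) * sinc(W * t/pi) is the impulse response of the ideal low-pass filter with cutoff W (here W = 13).
Its Fourier transform is a rectangular function:
F(omega) = 1 for |omega| < 13, 0 otherwise

Answer: rect(omega/26) [i.e., 1 for |omega| < 13, 0 otherwise]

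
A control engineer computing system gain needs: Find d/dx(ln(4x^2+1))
Chain rule: d/dx[ln(u)] = u'/u where u = 4x^2 + 1
u' = 8x

Answer: (8x)/(4x^2 + 1)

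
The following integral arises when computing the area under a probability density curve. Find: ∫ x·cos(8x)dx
By parts: u = x, dv = cos(8x) dx
du = dx, v = sin(8x)/8
= x·sin(8x)/8 + cos(8x)/8² + C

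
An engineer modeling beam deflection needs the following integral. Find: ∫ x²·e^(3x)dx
Integration by parts twice:
First: u = x², dv = e^(3x) dx => x²e^(3x)/3 - (2/3)∫ xe^(3x) dx
Second (∫ xe^(3x) dx): xe^(3x)/3 - e^(3x)/9
Combining: e^(3x)(x²/3 - 2x/9 + 2/27) + C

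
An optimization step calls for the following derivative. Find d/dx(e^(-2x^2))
Chain rule: d/dx[e^u]=e^u · u' where u=-2x^2
u'=-4x

Answer: -4x·e^(-2x^2)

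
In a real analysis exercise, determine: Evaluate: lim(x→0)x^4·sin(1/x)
Squeeze theorem: -|x^4| ≤ x^4·sin(1/x) ≤ |x^4|
Since x^4 → 0 as x → 0, by squeeze theorem the limit is 0

Answer: 0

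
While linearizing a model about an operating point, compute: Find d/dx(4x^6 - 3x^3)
Power rule: d/dx(ax^n)=n·a·x^(n-1)
Term by term: 24·x^5-9·x^2

Answer: 24x^5-9x^2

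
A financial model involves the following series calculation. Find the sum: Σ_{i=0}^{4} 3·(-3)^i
Geometric series: S=a(1 - r^n)/(1 - r)
a=3, r=-3, n=5
S=3(1+243)/4=183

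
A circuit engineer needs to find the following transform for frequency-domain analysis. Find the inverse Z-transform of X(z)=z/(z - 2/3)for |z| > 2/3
Standard pair: z/(z-a) <-> a^n*u[n] for causal signals
With a = 2/3: x[n] = (2/3)^n*u[n]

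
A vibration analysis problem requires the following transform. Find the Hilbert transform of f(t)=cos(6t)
The Hilbert transform shifts each frequency component by -pi/2.
H{cos(wt)}=sin(wt)
With w=6: H{cos(6t)}=sin(6t)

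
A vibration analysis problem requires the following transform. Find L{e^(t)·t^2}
First shifting: L{e^(at)f(t)} = F(s-a)
L{t^2} = 2/s^3
Shift s → s-1: 2/(s-1)^3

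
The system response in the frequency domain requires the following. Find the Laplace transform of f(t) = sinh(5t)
L{sinh(at)}=a/(s²-a²)
L{sinh(5t)}=5/(s²-25)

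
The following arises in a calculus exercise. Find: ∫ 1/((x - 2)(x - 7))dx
Partial fractions: 1/((x-2)(x-7))=A/(x-2) + B/(x-7)
A=-1/5, B=1/5
∫ [-1/5· 1/(x-2) + 1/5· 1/(x-7)] dx
=(1/5)[ln|x-7| - ln|x-2|] + C

Answer: (1/5)·ln|(x-7)/(x-2)| + C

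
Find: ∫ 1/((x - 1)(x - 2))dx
Partial fractions: 1/((x-1)(x-2))=A/(x-1)+B/(x-2)
A=-1, B=1
∫ [-1· 1/(x-1)+1· 1/(x-2)] dx
=(1)[ln|x-2| - ln|x-1|]+C

Answer: ln|(x-2)/(x-1)|+C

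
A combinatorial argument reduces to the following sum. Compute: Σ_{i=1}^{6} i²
Using formula: Σ i^2=n(n+1)(2n+1)/6=6·7·13/6=91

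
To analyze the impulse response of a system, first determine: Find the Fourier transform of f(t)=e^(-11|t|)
Using the standard pair: F{e^(-a|t|)} = 2a/(a^2+omega^2)
With a = 11: F(omega) = 22/(121+omega^2)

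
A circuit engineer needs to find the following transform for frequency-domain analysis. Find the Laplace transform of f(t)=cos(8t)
L{cos(wt)} = s/(s²+w²)
L{cos(8t)} = s/(s²+64)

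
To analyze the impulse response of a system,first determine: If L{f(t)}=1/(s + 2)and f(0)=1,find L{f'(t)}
L{f'(t)} = s·F(s) - f(0) = s/(s + 2) - 1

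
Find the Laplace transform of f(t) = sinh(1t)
L{sinh(at)} = a/(s²-a²)
L{sinh(1t)} = 1/(s²-1)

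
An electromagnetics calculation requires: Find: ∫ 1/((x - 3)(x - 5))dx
Partial fractions: 1/((x-3)(x-5)) = A/(x-3)+B/(x-5)
A = -1/2, B = 1/2
∫ [-1/2· 1/(x-3)+1/2· 1/(x-5)] dx
= (1/2)[ln|x-5| - ln|x-3|]+C

Answer: (1/2)·ln|(x-5)/(x-3)|+C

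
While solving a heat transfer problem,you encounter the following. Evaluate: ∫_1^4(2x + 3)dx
Step 1: Find antiderivative F(x) = x^2+3x
Step 2: F(4) - F(1) = 28 - (4) = 24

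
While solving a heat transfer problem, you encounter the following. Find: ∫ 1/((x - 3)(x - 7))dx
Partial fractions: 1/((x-3)(x-7)) = A/(x-3) + B/(x-7)
A = -1/4, B = 1/4
∫ [-1/4· 1/(x-3) + 1/4· 1/(x-7)] dx
= (1/4)[ln|x-7| - ln|x-3|] + C

Answer: (1/4)·ln|(x-7)/(x-3)| + C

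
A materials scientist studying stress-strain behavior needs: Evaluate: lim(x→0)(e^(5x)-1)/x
L'Hôpital (0/0): lim 5e^(5x)/1=5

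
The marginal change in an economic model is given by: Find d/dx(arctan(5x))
d/dx[arctan(u)]=u'/(1 + u²), u=5x, u'=5

Answer: 5/(1 + 25x²)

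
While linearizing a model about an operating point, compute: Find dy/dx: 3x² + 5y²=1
Differentiate: 6x+10y·(dy/dx)=0
dy/dx=-6x/(10y)=-(3/5)·(x/y)

Answer: dy/dx=-(3/5)·(x/y)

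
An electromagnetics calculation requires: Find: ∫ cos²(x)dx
Using identity cos²(u) = (1+cos(2u))/2:
∫ (1+cos(2x))/2 dx = x/2+sin(2x)/4+C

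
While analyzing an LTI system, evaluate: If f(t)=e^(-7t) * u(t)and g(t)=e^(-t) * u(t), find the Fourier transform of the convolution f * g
By the convolution theorem: F{f * g} = F(omega) * G(omega)
F(omega) = 1/(7+j * omega), G(omega) = 1/(1+j * omega)
F{f * g} = 1/((7+j * omega)(1+j * omega))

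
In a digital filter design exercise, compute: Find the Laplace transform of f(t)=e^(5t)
L{e^(at)}=1/(s-a)
L{e^(5t)}=1/(s-5)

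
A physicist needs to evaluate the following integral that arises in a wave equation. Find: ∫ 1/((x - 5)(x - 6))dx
Partial fractions: 1/((x-5)(x-6)) = A/(x-5) + B/(x-6)
A = -1, B = 1
∫ [-1· 1/(x-5) + 1· 1/(x-6)] dx
= (1)[ln|x-6| - ln|x-5|] + C

Answer: ln|(x-6)/(x-5)| + C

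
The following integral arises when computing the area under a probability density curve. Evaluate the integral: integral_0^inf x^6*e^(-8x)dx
This is a Gamma integral. Substitute u=8x (du=8 dx):
integral_0^inf x^6 * e^(-8x) dx=(1/8^7) integral_0^inf u^6 * e^(-u) du
=Gamma(7)/8^7=6!/8^7=720/2097152

Answer: 45/131072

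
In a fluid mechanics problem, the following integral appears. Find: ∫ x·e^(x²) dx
Let u = x², du = 2x dx
∫ (1/2)e^u du = e^u/2 + C

Answer: e^(x²)/2 + C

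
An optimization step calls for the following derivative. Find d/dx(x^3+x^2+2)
Power rule: d/dx(ax^n)=n·a·x^(n-1)
Term by term: 3·x^2 + 2·x

Answer: 3x^2 + 2x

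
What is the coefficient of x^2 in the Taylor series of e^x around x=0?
Taylor series of e^x = Σ x^n/n!
Coefficient of x^2 = 1/2! = 1/2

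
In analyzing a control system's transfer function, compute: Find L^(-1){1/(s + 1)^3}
L^(-1){1/(s-a)^n} = t^(n-1)·e^(at)/(n-1)!
Here a = -1, n = 3: t^2·e^(-t)/2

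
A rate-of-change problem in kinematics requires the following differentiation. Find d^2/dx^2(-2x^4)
Apply power rule 2 times:
d^1: -8x^3
d^2: -24x^2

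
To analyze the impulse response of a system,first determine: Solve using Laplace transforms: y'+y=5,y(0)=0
Take L of both sides: sY(s)-0+Y(s)=5/s
Y(s)(s+1)=5/s+0
Y(s)=5/(s(s+1))+0/(s+1)
Partial fractions: 5/(s(s+1))=5/s - 5/(s+1)
So Y(s)=5/s - 5/(s+1)
Inverse transform (L^(-1){1/s}=1, L^(-1){1/(s+1)}=e^(-t)):

Answer: y(t)=5-5·e^(-t)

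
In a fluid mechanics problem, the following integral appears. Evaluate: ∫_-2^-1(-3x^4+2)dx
Step 1: Find antiderivative F(x)=(-3/5)x^5 + 2x
Step 2: F(-1) - F(-2)=-7/5 - (76/5)=-83/5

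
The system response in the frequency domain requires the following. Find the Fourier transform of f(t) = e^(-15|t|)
Using the standard pair: F{e^(-a|t|)}=2a/(a^2 + omega^2)
With a=15: F(omega)=30/(225 + omega^2)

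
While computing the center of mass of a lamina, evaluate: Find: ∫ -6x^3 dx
Using power rule: ∫ -6x^3 dx = -6/4 x^4+C = (-3/2)x^4+C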